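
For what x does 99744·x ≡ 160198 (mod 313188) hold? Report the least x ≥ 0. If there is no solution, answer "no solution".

no solution

gcd(99744, 313188):
313188 = 3·99744 + 13956
99744 = 7·13956 + 2052
13956 = 6·2052 + 1644
2052 = 1·1644 + 408
1644 = 4·408 + 12
408 = 34·12 + 0
gcd = 12, but 12 ∤ 160198, so the congruence has no solution.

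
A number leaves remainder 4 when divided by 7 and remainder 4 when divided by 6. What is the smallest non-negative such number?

4

Write x = 4 + 7·k. Then 7·k ≡ 4 − 4 ≡ 0 (mod 6).
Need 7⁻¹ mod 6. Extended Euclid on (6, 1):
6 = 6*1 + 0
7⁻¹ ≡ 1 (mod 6), so k ≡ 1·0 ≡ 0 (mod 6).
x = 4 + 7·0 = 4.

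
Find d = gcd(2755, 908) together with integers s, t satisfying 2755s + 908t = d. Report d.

1

Repeated division:
2755 = 3·908 + 31
908 = 29·31 + 9
31 = 3·9 + 4
9 = 2·4 + 1
4 = 4·1 + 0
gcd(2755, 908) = 1.
Express as a combination:
1 = 9 − 2·4
1 = −2·31 + 7·9
1 = 7·908 − 205·31
1 = −205·2755 + 622·908
So 1 = (-205)·2755 + (622)·908.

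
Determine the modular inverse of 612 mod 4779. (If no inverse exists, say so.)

no inverse exists

Compute gcd(612, 4779):
4779 = 7·612 + 495
612 = 1·495 + 117
495 = 4·117 + 27
117 = 4·27 + 9
27 = 3·9 + 0
The gcd is 9, not 1, hence no inverse exists.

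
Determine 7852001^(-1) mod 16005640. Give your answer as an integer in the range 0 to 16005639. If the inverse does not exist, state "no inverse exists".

gcd(16005640, 7852001) by repeated division:
16005640 = 2·7852001 + 301638
7852001 = 26·301638 + 9413
301638 = 32·9413 + 422
9413 = 22·422 + 129
422 = 3·129 + 35
129 = 3·35 + 24
35 = 1·24 + 11
24 = 2·11 + 2
11 = 5·2 + 1
2 = 2·1 + 0
gcd = 1, so the inverse exists. Back-substitute:
1 = 11 − 5·2
1 = −5·24 + 11·11
1 = 11·35 − 16·24
1 = −16·129 + 59·35
1 = 59·422 − 193·129
1 = −193·9413 + 4305·422
1 = 4305·301638 − 137953·9413
1 = −137953·7852001 + 3591083·301638
1 = 3591083·16005640 − 7320119·7852001
Hence 7852001⁻¹ ≡ -7320119 ≡ 8685521 (mod 16005640).

8685521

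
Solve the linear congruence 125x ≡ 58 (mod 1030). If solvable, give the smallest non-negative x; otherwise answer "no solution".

gcd(125, 1030):
1030 = 8·125 + 30
125 = 4·30 + 5
30 = 6·5 + 0
gcd = 5, but 5 ∤ 58, so the congruence has no solution.

no solution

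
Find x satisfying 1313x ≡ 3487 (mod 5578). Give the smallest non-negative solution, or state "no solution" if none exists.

5347

First find gcd(1313, 5578):
5578 = 4·1313 + 326
1313 = 4·326 + 9
326 = 36·9 + 2
9 = 4·2 + 1
2 = 2·1 + 0
gcd = 1, so a unique solution mod 5578 exists.
Back-substitute for the Bézout coefficients:
1 = 9 − 4·2
1 = −4·326 + 145·9
1 = 145·1313 − 584·326
1 = −584·5578 + 2481·1313
So 1313·(2481) ≡ 1 (mod 5578), giving 1313⁻¹ ≡ 2481.
x ≡ 1313⁻¹·3487 ≡ 2481·3487 ≡ 5347 (mod 5578).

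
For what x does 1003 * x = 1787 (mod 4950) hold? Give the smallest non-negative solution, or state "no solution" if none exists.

First find gcd(1003, 4950):
4950 = 4*1003 + 938
1003 = 1*938 + 65
938 = 14*65 + 28
65 = 2*28 + 9
28 = 3*9 + 1
9 = 9*1 + 0
gcd = 1, so a unique solution mod 4950 exists.
Back-substitute for the Bézout coefficients:
1 = 28 − 3·9
1 = −3·65 + 7·28
1 = 7·938 − 101·65
1 = −101·1003 + 108·938
1 = 108·4950 − 533·1003
So 1003·(-533) ≡ 1 (mod 4950), giving 1003⁻¹ ≡ 4417.
x ≡ 1003⁻¹·1787 ≡ 4417·1787 ≡ 2879 (mod 4950).

2879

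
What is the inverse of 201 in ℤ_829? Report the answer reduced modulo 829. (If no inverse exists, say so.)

gcd(829, 201) by repeated division:
829 = 4×201 + 25
201 = 8×25 + 1
25 = 25×1 + 0
gcd = 1, so the inverse exists. Back-substitute:
1 = 201 − 8·25
1 = −8·829 + 33·201
So 201·33 ≡ 1 (mod 829).

33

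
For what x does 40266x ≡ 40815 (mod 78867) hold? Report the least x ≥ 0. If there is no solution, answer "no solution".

7391

First find gcd(40266, 78867):
78867 = 1·40266 + 38601
40266 = 1·38601 + 1665
38601 = 23·1665 + 306
1665 = 5·306 + 135
306 = 2·135 + 36
135 = 3·36 + 27
36 = 1·27 + 9
27 = 3·9 + 0
gcd = 9 and 9 | 40815, so solutions exist. Divide through by 9: 4474x ≡ 4535 (mod 8763).
Now find 4474⁻¹ mod 8763:
8763 = 1×4474 + 4289
4474 = 1×4289 + 185
4289 = 23×185 + 34
185 = 5×34 + 15
34 = 2×15 + 4
15 = 3×4 + 3
4 = 1×3 + 1
3 = 3×1 + 0
Back-substitute:
1 = 4 − 3
1 = −15 + 4·4
1 = 4·34 − 9·15
1 = −9·185 + 49·34
1 = 49·4289 − 1136·185
1 = −1136·4474 + 1185·4289
1 = 1185·8763 − 2321·4474
So 4474·(-2321) ≡ 1 (mod 8763), i.e. 4474⁻¹ ≡ 6442.
Then x ≡ 6442·4535 ≡ 7391 (mod 8763); the smallest non-negative solution is x = 7391.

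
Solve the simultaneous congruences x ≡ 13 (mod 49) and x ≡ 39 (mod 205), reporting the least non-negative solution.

Write x = 13 + 49·k. Then 49·k ≡ 39 − 13 ≡ 26 (mod 205).
Need 49⁻¹ mod 205. Extended Euclid on (205, 49):
205 = 4×49 + 9
49 = 5×9 + 4
9 = 2×4 + 1
4 = 4×1 + 0
Back-substitute:
1 = 9 − 2·4
1 = −2·49 + 11·9
1 = 11·205 − 46·49
49⁻¹ ≡ 159 (mod 205), so k ≡ 159·26 ≡ 34 (mod 205).
x = 13 + 49·34 = 1679.

1679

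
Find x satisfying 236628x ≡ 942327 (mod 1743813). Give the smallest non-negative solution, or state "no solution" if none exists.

First find gcd(236628, 1743813):
1743813 = 7*236628 + 87417
236628 = 2*87417 + 61794
87417 = 1*61794 + 25623
61794 = 2*25623 + 10548
25623 = 2*10548 + 4527
10548 = 2*4527 + 1494
4527 = 3*1494 + 45
1494 = 33*45 + 9
45 = 5*9 + 0
gcd = 9 and 9 | 942327, so solutions exist. Divide through by 9: 26292x ≡ 104703 (mod 193757).
Now find 26292⁻¹ mod 193757:
193757 = 7·26292 + 9713
26292 = 2·9713 + 6866
9713 = 1·6866 + 2847
6866 = 2·2847 + 1172
2847 = 2·1172 + 503
1172 = 2·503 + 166
503 = 3·166 + 5
166 = 33·5 + 1
5 = 5·1 + 0
Back-substitute:
1 = 166 − 33·5
1 = −33·503 + 100·166
1 = 100·1172 − 233·503
1 = −233·2847 + 566·1172
1 = 566·6866 − 1365·2847
1 = −1365·9713 + 1931·6866
1 = 1931·26292 − 5227·9713
1 = −5227·193757 + 38520·26292
So 26292⁻¹ ≡ 38520 (mod 193757).
Then x ≡ 38520·104703 ≡ 107605 (mod 193757); the smallest non-negative solution is x = 107605.

107605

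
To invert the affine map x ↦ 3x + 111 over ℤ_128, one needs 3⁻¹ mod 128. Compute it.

gcd(128, 3) by repeated division:
128 = 42·3 + 2
3 = 1·2 + 1
2 = 2·1 + 0
Since gcd(3, 128) = 1, back-substitute to write 1 as a combination:
1 = 3 − 2
1 = −128 + 43·3
So 3·43 ≡ 1 (mod 128).

43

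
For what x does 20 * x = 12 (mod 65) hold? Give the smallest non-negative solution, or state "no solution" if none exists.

gcd(20, 65):
65 = 3×20 + 5
20 = 4×5 + 0
gcd = 5, but 5 ∤ 12, so the congruence has no solution.

no solution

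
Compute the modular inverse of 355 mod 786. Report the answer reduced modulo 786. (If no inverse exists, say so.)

31

gcd(786, 355) by repeated division:
786 = 2*355 + 76
355 = 4*76 + 51
76 = 1*51 + 25
51 = 2*25 + 1
25 = 25*1 + 0
Since gcd(355, 786) = 1, back-substitute to write 1 as a combination:
1 = 51 − 2·25
1 = −2·76 + 3·51
1 = 3·355 − 14·76
1 = −14·786 + 31·355
So 355·31 ≡ 1 (mod 786).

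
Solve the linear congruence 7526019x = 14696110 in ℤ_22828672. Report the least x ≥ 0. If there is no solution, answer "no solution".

First find gcd(7526019, 22828672):
22828672 = 3*7526019 + 250615
7526019 = 30*250615 + 7569
250615 = 33*7569 + 838
7569 = 9*838 + 27
838 = 31*27 + 1
27 = 27*1 + 0
gcd = 1, so a unique solution mod 22828672 exists.
Back-substitute for the Bézout coefficients:
1 = 838 − 31·27
1 = −31·7569 + 280·838
1 = 280·250615 − 9271·7569
1 = −9271·7526019 + 278410·250615
1 = 278410·22828672 − 844501·7526019
So 7526019·(-844501) ≡ 1 (mod 22828672), giving 7526019⁻¹ ≡ 21984171.
x ≡ 7526019⁻¹·14696110 ≡ 21984171·14696110 ≡ 19256378 (mod 22828672).

19256378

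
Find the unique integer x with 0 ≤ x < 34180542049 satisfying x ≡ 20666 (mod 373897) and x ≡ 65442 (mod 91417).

27200279622

Write x = 20666 + 373897·k. Then 373897·k ≡ 65442 − 20666 ≡ 44776 (mod 91417).
Need 373897⁻¹ mod 91417. Extended Euclid on (91417, 8229):
91417 = 11*8229 + 898
8229 = 9*898 + 147
898 = 6*147 + 16
147 = 9*16 + 3
16 = 5*3 + 1
3 = 3*1 + 0
Back-substitute:
1 = 16 − 5·3
1 = −5·147 + 46·16
1 = 46·898 − 281·147
1 = −281·8229 + 2575·898
1 = 2575·91417 − 28606·8229
373897⁻¹ ≡ 62811 (mod 91417), so k ≡ 62811·44776 ≡ 72748 (mod 91417).
x = 20666 + 373897·72748 = 27200279622.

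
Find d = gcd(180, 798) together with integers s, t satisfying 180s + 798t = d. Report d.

6

Apply Euclid's algorithm to 798 and 180:
798 = 4*180 + 78
180 = 2*78 + 24
78 = 3*24 + 6
24 = 4*6 + 0
gcd(180, 798) = 6.
Express as a combination:
6 = 78 − 3·24
6 = −3·180 + 7·78
6 = 7·798 − 31·180
So 6 = (7)·798 + (-31)·180.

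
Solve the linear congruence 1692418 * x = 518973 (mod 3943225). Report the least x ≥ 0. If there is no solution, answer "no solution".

214161

First find gcd(1692418, 3943225):
3943225 = 2*1692418 + 558389
1692418 = 3*558389 + 17251
558389 = 32*17251 + 6357
17251 = 2*6357 + 4537
6357 = 1*4537 + 1820
4537 = 2*1820 + 897
1820 = 2*897 + 26
897 = 34*26 + 13
26 = 2*13 + 0
gcd = 13 and 13 | 518973, so solutions exist. Divide through by 13: 130186x ≡ 39921 (mod 303325).
Now find 130186⁻¹ mod 303325:
303325 = 2·130186 + 42953
130186 = 3·42953 + 1327
42953 = 32·1327 + 489
1327 = 2·489 + 349
489 = 1·349 + 140
349 = 2·140 + 69
140 = 2·69 + 2
69 = 34·2 + 1
2 = 2·1 + 0
Back-substitute:
1 = 69 − 34·2
1 = −34·140 + 69·69
1 = 69·349 − 172·140
1 = −172·489 + 241·349
1 = 241·1327 − 654·489
1 = −654·42953 + 21169·1327
1 = 21169·130186 − 64161·42953
1 = −64161·303325 + 149491·130186
So 130186⁻¹ ≡ 149491 (mod 303325).
Then x ≡ 149491·39921 ≡ 214161 (mod 303325); the smallest non-negative solution is x = 214161.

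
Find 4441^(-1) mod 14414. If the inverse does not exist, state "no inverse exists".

13291

Apply the Euclidean algorithm to 14414 and 4441:
14414 = 3*4441 + 1091
4441 = 4*1091 + 77
1091 = 14*77 + 13
77 = 5*13 + 12
13 = 1*12 + 1
12 = 12*1 + 0
Since gcd(4441, 14414) = 1, back-substitute to write 1 as a combination:
1 = 13 − 12
1 = −77 + 6·13
1 = 6·1091 − 85·77
1 = −85·4441 + 346·1091
1 = 346·14414 − 1123·4441
So 4441·(-1123) ≡ 1 (mod 14414), and -1123 ≡ 13291 (mod 14414).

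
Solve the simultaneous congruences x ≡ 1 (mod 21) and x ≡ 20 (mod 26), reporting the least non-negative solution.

Write x = 1 + 21·k. Then 21·k ≡ 20 − 1 ≡ 19 (mod 26).
Need 21⁻¹ mod 26. Extended Euclid on (26, 21):
26 = 1*21 + 5
21 = 4*5 + 1
5 = 5*1 + 0
Back-substitute:
1 = 21 − 4·5
1 = −4·26 + 5·21
21⁻¹ ≡ 5 (mod 26), so k ≡ 5·19 ≡ 17 (mod 26).
x = 1 + 21·17 = 358.

358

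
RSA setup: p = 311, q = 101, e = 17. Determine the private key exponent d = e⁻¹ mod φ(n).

φ(n) = (p−1)(q−1) = 310·100 = 31000.
Need d with 17·d ≡ 1 (mod 31000). Apply the extended Euclidean algorithm:
31000 = 1823*17 + 9
17 = 1*9 + 8
9 = 1*8 + 1
8 = 8*1 + 0
Back-substitute:
1 = 9 − 8
1 = −17 + 2·9
1 = 2·31000 − 3647·17
So 17·(-3647) ≡ 1 (mod 31000), hence d ≡ -3647 ≡ 27353 (mod 31000).

27353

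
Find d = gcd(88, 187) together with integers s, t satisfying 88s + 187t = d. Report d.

11

Apply Euclid's algorithm to 187 and 88:
187 = 2·88 + 11
88 = 8·11 + 0
gcd(88, 187) = 11.
Working backward:
11 = 187 − 2·88
So 11 = (1)·187 + (-2)·88.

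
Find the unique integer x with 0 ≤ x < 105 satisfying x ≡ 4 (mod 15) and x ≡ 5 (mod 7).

19

Write x = 4 + 15·k. Then 15·k ≡ 5 − 4 ≡ 1 (mod 7).
Need 15⁻¹ mod 7. Extended Euclid on (7, 1):
7 = 7·1 + 0
15⁻¹ ≡ 1 (mod 7), so k ≡ 1·1 ≡ 1 (mod 7).
x = 4 + 15·1 = 19.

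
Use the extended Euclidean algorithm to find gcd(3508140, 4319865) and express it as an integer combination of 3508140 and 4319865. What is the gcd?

Apply Euclid's algorithm to 4319865 and 3508140:
4319865 = 1×3508140 + 811725
3508140 = 4×811725 + 261240
811725 = 3×261240 + 28005
261240 = 9×28005 + 9195
28005 = 3×9195 + 420
9195 = 21×420 + 375
420 = 1×375 + 45
375 = 8×45 + 15
45 = 3×15 + 0
gcd(3508140, 4319865) = 15.
Working backward:
15 = 375 − 8·45
15 = −8·420 + 9·375
15 = 9·9195 − 197·420
15 = −197·28005 + 600·9195
15 = 600·261240 − 5597·28005
15 = −5597·811725 + 17391·261240
15 = 17391·3508140 − 75161·811725
15 = −75161·4319865 + 92552·3508140
So 15 = (-75161)·4319865 + (92552)·3508140.

15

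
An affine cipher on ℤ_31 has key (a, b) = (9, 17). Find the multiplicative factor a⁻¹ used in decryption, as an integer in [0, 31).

Run Euclid on (31, 9):
31 = 3·9 + 4
9 = 2·4 + 1
4 = 4·1 + 0
gcd = 1, so the inverse exists. Back-substitute:
1 = 9 − 2·4
1 = −2·31 + 7·9
So 9·7 ≡ 1 (mod 31).

7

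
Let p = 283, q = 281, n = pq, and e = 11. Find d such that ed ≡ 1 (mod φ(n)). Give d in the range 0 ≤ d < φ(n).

φ(n) = (p−1)(q−1) = 282·280 = 78960.
Need d with 11·d ≡ 1 (mod 78960). Apply the extended Euclidean algorithm:
78960 = 7178*11 + 2
11 = 5*2 + 1
2 = 2*1 + 0
Back-substitute:
1 = 11 − 5·2
1 = −5·78960 + 35891·11
So 11·35891 ≡ 1 (mod 78960), hence d = 35891.

35891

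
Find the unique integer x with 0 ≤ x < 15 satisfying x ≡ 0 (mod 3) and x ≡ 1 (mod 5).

Write x = 0 + 3·k. Then 3·k ≡ 1 − 0 ≡ 1 (mod 5).
Need 3⁻¹ mod 5. Extended Euclid on (5, 3):
5 = 1·3 + 2
3 = 1·2 + 1
2 = 2·1 + 0
Back-substitute:
1 = 3 − 2
1 = −5 + 2·3
3⁻¹ ≡ 2 (mod 5), so k ≡ 2·1 ≡ 2 (mod 5).
x = 0 + 3·2 = 6.

6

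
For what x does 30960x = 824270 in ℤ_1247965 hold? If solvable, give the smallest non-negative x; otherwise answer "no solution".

First find gcd(30960, 1247965):
1247965 = 40·30960 + 9565
30960 = 3·9565 + 2265
9565 = 4·2265 + 505
2265 = 4·505 + 245
505 = 2·245 + 15
245 = 16·15 + 5
15 = 3·5 + 0
gcd = 5 and 5 | 824270, so solutions exist. Divide through by 5: 6192x ≡ 164854 (mod 249593).
Now find 6192⁻¹ mod 249593:
249593 = 40*6192 + 1913
6192 = 3*1913 + 453
1913 = 4*453 + 101
453 = 4*101 + 49
101 = 2*49 + 3
49 = 16*3 + 1
3 = 3*1 + 0
Back-substitute:
1 = 49 − 16·3
1 = −16·101 + 33·49
1 = 33·453 − 148·101
1 = −148·1913 + 625·453
1 = 625·6192 − 2023·1913
1 = −2023·249593 + 81545·6192
So 6192⁻¹ ≡ 81545 (mod 249593).
Then x ≡ 81545·164854 ≡ 190043 (mod 249593); the smallest non-negative solution is x = 190043.

190043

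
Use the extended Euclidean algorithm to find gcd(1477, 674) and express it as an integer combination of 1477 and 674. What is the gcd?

Apply Euclid's algorithm to 1477 and 674:
1477 = 2×674 + 129
674 = 5×129 + 29
129 = 4×29 + 13
29 = 2×13 + 3
13 = 4×3 + 1
3 = 3×1 + 0
gcd(1477, 674) = 1.
Back-substituting:
1 = 13 − 4·3
1 = −4·29 + 9·13
1 = 9·129 − 40·29
1 = −40·674 + 209·129
1 = 209·1477 − 458·674
So 1 = (209)·1477 + (-458)·674.

1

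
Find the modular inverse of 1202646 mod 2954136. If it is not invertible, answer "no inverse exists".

Compute gcd(1202646, 2954136):
2954136 = 2*1202646 + 548844
1202646 = 2*548844 + 104958
548844 = 5*104958 + 24054
104958 = 4*24054 + 8742
24054 = 2*8742 + 6570
8742 = 1*6570 + 2172
6570 = 3*2172 + 54
2172 = 40*54 + 12
54 = 4*12 + 6
12 = 2*6 + 0
The gcd is 6, not 1, hence no inverse exists.

no inverse exists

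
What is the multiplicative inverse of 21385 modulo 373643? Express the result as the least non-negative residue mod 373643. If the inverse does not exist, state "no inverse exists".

43995

Apply the Euclidean algorithm to 373643 and 21385:
373643 = 17·21385 + 10098
21385 = 2·10098 + 1189
10098 = 8·1189 + 586
1189 = 2·586 + 17
586 = 34·17 + 8
17 = 2·8 + 1
8 = 8·1 + 0
gcd = 1, so the inverse exists. Back-substitute:
1 = 17 − 2·8
1 = −2·586 + 69·17
1 = 69·1189 − 140·586
1 = −140·10098 + 1189·1189
1 = 1189·21385 − 2518·10098
1 = −2518·373643 + 43995·21385
So 21385·43995 ≡ 1 (mod 373643).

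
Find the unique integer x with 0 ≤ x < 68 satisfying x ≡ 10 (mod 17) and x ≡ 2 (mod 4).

Write x = 10 + 17·k. Then 17·k ≡ 2 − 10 ≡ 0 (mod 4).
Need 17⁻¹ mod 4. Extended Euclid on (4, 1):
4 = 4×1 + 0
17⁻¹ ≡ 1 (mod 4), so k ≡ 1·0 ≡ 0 (mod 4).
x = 10 + 17·0 = 10.

10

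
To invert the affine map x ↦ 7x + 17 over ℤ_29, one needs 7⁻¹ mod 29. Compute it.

25

Extended Euclidean algorithm:
29 = 4·7 + 1
7 = 7·1 + 0
The gcd is 1. Working backward:
1 = 29 − 4·7
Thus 7·(-4) ≡ 1 (mod 29); reducing, -4 mod 29 = 25.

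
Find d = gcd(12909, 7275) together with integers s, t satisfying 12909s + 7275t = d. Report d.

3

Euclidean algorithm:
12909 = 1*7275 + 5634
7275 = 1*5634 + 1641
5634 = 3*1641 + 711
1641 = 2*711 + 219
711 = 3*219 + 54
219 = 4*54 + 3
54 = 18*3 + 0
gcd(12909, 7275) = 3.
Back-substituting:
3 = 219 − 4·54
3 = −4·711 + 13·219
3 = 13·1641 − 30·711
3 = −30·5634 + 103·1641
3 = 103·7275 − 133·5634
3 = −133·12909 + 236·7275
So 3 = (-133)·12909 + (236)·7275.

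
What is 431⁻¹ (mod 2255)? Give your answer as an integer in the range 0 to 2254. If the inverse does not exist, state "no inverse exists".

Apply the Euclidean algorithm to 2255 and 431:
2255 = 5*431 + 100
431 = 4*100 + 31
100 = 3*31 + 7
31 = 4*7 + 3
7 = 2*3 + 1
3 = 3*1 + 0
gcd = 1, so the inverse exists. Back-substitute:
1 = 7 − 2·3
1 = −2·31 + 9·7
1 = 9·100 − 29·31
1 = −29·431 + 125·100
1 = 125·2255 − 654·431
Thus 431·(-654) ≡ 1 (mod 2255); reducing, -654 mod 2255 = 1601.

1601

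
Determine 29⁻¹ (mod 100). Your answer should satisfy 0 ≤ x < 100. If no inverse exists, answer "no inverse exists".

Apply the Euclidean algorithm to 100 and 29:
100 = 3×29 + 13
29 = 2×13 + 3
13 = 4×3 + 1
3 = 3×1 + 0
Since gcd(29, 100) = 1, back-substitute to write 1 as a combination:
1 = 13 − 4·3
1 = −4·29 + 9·13
1 = 9·100 − 31·29
Thus 29·(-31) ≡ 1 (mod 100); reducing, -31 mod 100 = 69.

69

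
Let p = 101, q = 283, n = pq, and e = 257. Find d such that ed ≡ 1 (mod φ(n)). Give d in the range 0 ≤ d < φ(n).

26993

φ(n) = (p−1)(q−1) = 100·282 = 28200.
Need d with 257·d ≡ 1 (mod 28200). Apply the extended Euclidean algorithm:
28200 = 109×257 + 187
257 = 1×187 + 70
187 = 2×70 + 47
70 = 1×47 + 23
47 = 2×23 + 1
23 = 23×1 + 0
Back-substitute:
1 = 47 − 2·23
1 = −2·70 + 3·47
1 = 3·187 − 8·70
1 = −8·257 + 11·187
1 = 11·28200 − 1207·257
So 257·(-1207) ≡ 1 (mod 28200), hence d ≡ -1207 ≡ 26993 (mod 28200).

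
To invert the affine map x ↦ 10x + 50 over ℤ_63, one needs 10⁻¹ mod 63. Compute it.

19

Apply the Euclidean algorithm to 63 and 10:
63 = 6*10 + 3
10 = 3*3 + 1
3 = 3*1 + 0
Since gcd(10, 63) = 1, back-substitute to write 1 as a combination:
1 = 10 − 3·3
1 = −3·63 + 19·10
So 10·19 ≡ 1 (mod 63).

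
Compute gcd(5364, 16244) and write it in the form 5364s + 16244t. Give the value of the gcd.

4

Apply Euclid's algorithm to 16244 and 5364:
16244 = 3*5364 + 152
5364 = 35*152 + 44
152 = 3*44 + 20
44 = 2*20 + 4
20 = 5*4 + 0
gcd(5364, 16244) = 4.
Back-substituting:
4 = 44 − 2·20
4 = −2·152 + 7·44
4 = 7·5364 − 247·152
4 = −247·16244 + 748·5364
So 4 = (-247)·16244 + (748)·5364.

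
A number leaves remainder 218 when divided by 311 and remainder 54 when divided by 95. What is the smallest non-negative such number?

529

Write x = 218 + 311·k. Then 311·k ≡ 54 − 218 ≡ 26 (mod 95).
Need 311⁻¹ mod 95. Extended Euclid on (95, 26):
95 = 3·26 + 17
26 = 1·17 + 9
17 = 1·9 + 8
9 = 1·8 + 1
8 = 8·1 + 0
Back-substitute:
1 = 9 − 8
1 = −17 + 2·9
1 = 2·26 − 3·17
1 = −3·95 + 11·26
311⁻¹ ≡ 11 (mod 95), so k ≡ 11·26 ≡ 1 (mod 95).
x = 218 + 311·1 = 529.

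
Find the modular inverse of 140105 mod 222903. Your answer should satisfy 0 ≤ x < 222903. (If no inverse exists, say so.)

Extended Euclidean algorithm:
222903 = 1·140105 + 82798
140105 = 1·82798 + 57307
82798 = 1·57307 + 25491
57307 = 2·25491 + 6325
25491 = 4·6325 + 191
6325 = 33·191 + 22
191 = 8·22 + 15
22 = 1·15 + 7
15 = 2·7 + 1
7 = 7·1 + 0
gcd = 1, so the inverse exists. Back-substitute:
1 = 15 − 2·7
1 = −2·22 + 3·15
1 = 3·191 − 26·22
1 = −26·6325 + 861·191
1 = 861·25491 − 3470·6325
1 = −3470·57307 + 7801·25491
1 = 7801·82798 − 11271·57307
1 = −11271·140105 + 19072·82798
1 = 19072·222903 − 30343·140105
Hence 140105⁻¹ ≡ -30343 ≡ 192560 (mod 222903).

192560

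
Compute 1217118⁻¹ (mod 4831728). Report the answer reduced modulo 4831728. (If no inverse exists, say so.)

Compute gcd(1217118, 4831728):
4831728 = 3·1217118 + 1180374
1217118 = 1·1180374 + 36744
1180374 = 32·36744 + 4566
36744 = 8·4566 + 216
4566 = 21·216 + 30
216 = 7·30 + 6
30 = 5·6 + 0
gcd(1217118, 4831728) = 6 ≠ 1, so 1217118 has no multiplicative inverse modulo 4831728.

no inverse exists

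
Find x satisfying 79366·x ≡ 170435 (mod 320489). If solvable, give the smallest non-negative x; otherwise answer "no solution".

First find gcd(79366, 320489):
320489 = 4*79366 + 3025
79366 = 26*3025 + 716
3025 = 4*716 + 161
716 = 4*161 + 72
161 = 2*72 + 17
72 = 4*17 + 4
17 = 4*4 + 1
4 = 4*1 + 0
gcd = 1, so a unique solution mod 320489 exists.
Back-substitute for the Bézout coefficients:
1 = 17 − 4·4
1 = −4·72 + 17·17
1 = 17·161 − 38·72
1 = −38·716 + 169·161
1 = 169·3025 − 714·716
1 = −714·79366 + 18733·3025
1 = 18733·320489 − 75646·79366
So 79366·(-75646) ≡ 1 (mod 320489), giving 79366⁻¹ ≡ 244843.
x ≡ 79366⁻¹·170435 ≡ 244843·170435 ≡ 225971 (mod 320489).

225971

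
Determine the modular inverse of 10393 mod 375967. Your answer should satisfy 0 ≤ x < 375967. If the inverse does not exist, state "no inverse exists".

Apply the Euclidean algorithm to 375967 and 10393:
375967 = 36·10393 + 1819
10393 = 5·1819 + 1298
1819 = 1·1298 + 521
1298 = 2·521 + 256
521 = 2·256 + 9
256 = 28·9 + 4
9 = 2·4 + 1
4 = 4·1 + 0
Since gcd(10393, 375967) = 1, back-substitute to write 1 as a combination:
1 = 9 − 2·4
1 = −2·256 + 57·9
1 = 57·521 − 116·256
1 = −116·1298 + 289·521
1 = 289·1819 − 405·1298
1 = −405·10393 + 2314·1819
1 = 2314·375967 − 83709·10393
Hence 10393⁻¹ ≡ -83709 ≡ 292258 (mod 375967).

292258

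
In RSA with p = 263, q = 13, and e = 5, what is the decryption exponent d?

629

φ(n) = (p−1)(q−1) = 262·12 = 3144.
Need d with 5·d ≡ 1 (mod 3144). Apply the extended Euclidean algorithm:
3144 = 628·5 + 4
5 = 1·4 + 1
4 = 4·1 + 0
Back-substitute:
1 = 5 − 4
1 = −3144 + 629·5
So 5·629 ≡ 1 (mod 3144), hence d = 629.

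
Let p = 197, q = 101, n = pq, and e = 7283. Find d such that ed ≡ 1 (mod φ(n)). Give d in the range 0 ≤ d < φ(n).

φ(n) = (p−1)(q−1) = 196·100 = 19600.
Need d with 7283·d ≡ 1 (mod 19600). Apply the extended Euclidean algorithm:
19600 = 2×7283 + 5034
7283 = 1×5034 + 2249
5034 = 2×2249 + 536
2249 = 4×536 + 105
536 = 5×105 + 11
105 = 9×11 + 6
11 = 1×6 + 5
6 = 1×5 + 1
5 = 5×1 + 0
Back-substitute:
1 = 6 − 5
1 = −11 + 2·6
1 = 2·105 − 19·11
1 = −19·536 + 97·105
1 = 97·2249 − 407·536
1 = −407·5034 + 911·2249
1 = 911·7283 − 1318·5034
1 = −1318·19600 + 3547·7283
So 7283·3547 ≡ 1 (mod 19600), hence d = 3547.

3547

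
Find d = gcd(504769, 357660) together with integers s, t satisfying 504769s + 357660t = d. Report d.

Repeated division:
504769 = 1×357660 + 147109
357660 = 2×147109 + 63442
147109 = 2×63442 + 20225
63442 = 3×20225 + 2767
20225 = 7×2767 + 856
2767 = 3×856 + 199
856 = 4×199 + 60
199 = 3×60 + 19
60 = 3×19 + 3
19 = 6×3 + 1
3 = 3×1 + 0
gcd(504769, 357660) = 1.
Working backward:
1 = 19 − 6·3
1 = −6·60 + 19·19
1 = 19·199 − 63·60
1 = −63·856 + 271·199
1 = 271·2767 − 876·856
1 = −876·20225 + 6403·2767
1 = 6403·63442 − 20085·20225
1 = −20085·147109 + 46573·63442
1 = 46573·357660 − 113231·147109
1 = −113231·504769 + 159804·357660
So 1 = (-113231)·504769 + (159804)·357660.

1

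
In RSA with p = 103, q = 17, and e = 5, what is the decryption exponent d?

653

φ(n) = (p−1)(q−1) = 102·16 = 1632.
Need d with 5·d ≡ 1 (mod 1632). Apply the extended Euclidean algorithm:
1632 = 326*5 + 2
5 = 2*2 + 1
2 = 2*1 + 0
Back-substitute:
1 = 5 − 2·2
1 = −2·1632 + 653·5
So 5·653 ≡ 1 (mod 1632), hence d = 653.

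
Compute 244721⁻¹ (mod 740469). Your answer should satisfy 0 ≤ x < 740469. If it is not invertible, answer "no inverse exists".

Extended Euclidean algorithm:
740469 = 3×244721 + 6306
244721 = 38×6306 + 5093
6306 = 1×5093 + 1213
5093 = 4×1213 + 241
1213 = 5×241 + 8
241 = 30×8 + 1
8 = 8×1 + 0
The gcd is 1. Working backward:
1 = 241 − 30·8
1 = −30·1213 + 151·241
1 = 151·5093 − 634·1213
1 = −634·6306 + 785·5093
1 = 785·244721 − 30464·6306
1 = −30464·740469 + 92177·244721
So 244721·92177 ≡ 1 (mod 740469).

92177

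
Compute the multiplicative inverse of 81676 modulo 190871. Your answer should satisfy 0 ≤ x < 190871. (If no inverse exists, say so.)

Apply the Euclidean algorithm to 190871 and 81676:
190871 = 2*81676 + 27519
81676 = 2*27519 + 26638
27519 = 1*26638 + 881
26638 = 30*881 + 208
881 = 4*208 + 49
208 = 4*49 + 12
49 = 4*12 + 1
12 = 12*1 + 0
Since gcd(81676, 190871) = 1, back-substitute to write 1 as a combination:
1 = 49 − 4·12
1 = −4·208 + 17·49
1 = 17·881 − 72·208
1 = −72·26638 + 2177·881
1 = 2177·27519 − 2249·26638
1 = −2249·81676 + 6675·27519
1 = 6675·190871 − 15599·81676
So 81676·(-15599) ≡ 1 (mod 190871), and -15599 ≡ 175272 (mod 190871).

175272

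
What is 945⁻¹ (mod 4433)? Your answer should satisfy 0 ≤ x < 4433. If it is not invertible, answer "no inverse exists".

835

gcd(4433, 945) by repeated division:
4433 = 4×945 + 653
945 = 1×653 + 292
653 = 2×292 + 69
292 = 4×69 + 16
69 = 4×16 + 5
16 = 3×5 + 1
5 = 5×1 + 0
The gcd is 1. Working backward:
1 = 16 − 3·5
1 = −3·69 + 13·16
1 = 13·292 − 55·69
1 = −55·653 + 123·292
1 = 123·945 − 178·653
1 = −178·4433 + 835·945
So 945·835 ≡ 1 (mod 4433).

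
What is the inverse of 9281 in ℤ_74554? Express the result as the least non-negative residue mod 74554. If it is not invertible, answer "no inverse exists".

gcd(74554, 9281) by repeated division:
74554 = 8×9281 + 306
9281 = 30×306 + 101
306 = 3×101 + 3
101 = 33×3 + 2
3 = 1×2 + 1
2 = 2×1 + 0
The gcd is 1. Working backward:
1 = 3 − 2
1 = −101 + 34·3
1 = 34·306 − 103·101
1 = −103·9281 + 3124·306
1 = 3124·74554 − 25095·9281
Hence 9281⁻¹ ≡ -25095 ≡ 49459 (mod 74554).

49459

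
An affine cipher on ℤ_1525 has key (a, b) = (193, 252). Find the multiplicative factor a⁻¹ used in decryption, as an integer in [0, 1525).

Apply the Euclidean algorithm to 1525 and 193:
1525 = 7×193 + 174
193 = 1×174 + 19
174 = 9×19 + 3
19 = 6×3 + 1
3 = 3×1 + 0
gcd = 1, so the inverse exists. Back-substitute:
1 = 19 − 6·3
1 = −6·174 + 55·19
1 = 55·193 − 61·174
1 = −61·1525 + 482·193
So 193·482 ≡ 1 (mod 1525).

482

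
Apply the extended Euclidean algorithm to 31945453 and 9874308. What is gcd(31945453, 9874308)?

Apply Euclid's algorithm to 31945453 and 9874308:
31945453 = 3·9874308 + 2322529
9874308 = 4·2322529 + 584192
2322529 = 3·584192 + 569953
584192 = 1·569953 + 14239
569953 = 40·14239 + 393
14239 = 36·393 + 91
393 = 4·91 + 29
91 = 3·29 + 4
29 = 7·4 + 1
4 = 4·1 + 0
gcd(31945453, 9874308) = 1.
Working backward:
1 = 29 − 7·4
1 = −7·91 + 22·29
1 = 22·393 − 95·91
1 = −95·14239 + 3442·393
1 = 3442·569953 − 137775·14239
1 = −137775·584192 + 141217·569953
1 = 141217·2322529 − 561426·584192
1 = −561426·9874308 + 2386921·2322529
1 = 2386921·31945453 − 7722189·9874308
So 1 = (2386921)·31945453 + (-7722189)·9874308.

1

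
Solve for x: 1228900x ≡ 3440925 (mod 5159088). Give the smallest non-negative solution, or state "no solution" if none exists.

gcd(1228900, 5159088):
5159088 = 4*1228900 + 243488
1228900 = 5*243488 + 11460
243488 = 21*11460 + 2828
11460 = 4*2828 + 148
2828 = 19*148 + 16
148 = 9*16 + 4
16 = 4*4 + 0
gcd = 4, but 4 ∤ 3440925, so the congruence has no solution.

no solution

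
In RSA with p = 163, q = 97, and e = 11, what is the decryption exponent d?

φ(n) = (p−1)(q−1) = 162·96 = 15552.
Need d with 11·d ≡ 1 (mod 15552). Apply the extended Euclidean algorithm:
15552 = 1413×11 + 9
11 = 1×9 + 2
9 = 4×2 + 1
2 = 2×1 + 0
Back-substitute:
1 = 9 − 4·2
1 = −4·11 + 5·9
1 = 5·15552 − 7069·11
So 11·(-7069) ≡ 1 (mod 15552), hence d ≡ -7069 ≡ 8483 (mod 15552).

8483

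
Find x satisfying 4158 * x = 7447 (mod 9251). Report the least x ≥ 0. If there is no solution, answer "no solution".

First find gcd(4158, 9251):
9251 = 2·4158 + 935
4158 = 4·935 + 418
935 = 2·418 + 99
418 = 4·99 + 22
99 = 4·22 + 11
22 = 2·11 + 0
gcd = 11 and 11 | 7447, so solutions exist. Divide through by 11: 378x ≡ 677 (mod 841).
Now find 378⁻¹ mod 841:
841 = 2·378 + 85
378 = 4·85 + 38
85 = 2·38 + 9
38 = 4·9 + 2
9 = 4·2 + 1
2 = 2·1 + 0
Back-substitute:
1 = 9 − 4·2
1 = −4·38 + 17·9
1 = 17·85 − 38·38
1 = −38·378 + 169·85
1 = 169·841 − 376·378
So 378·(-376) ≡ 1 (mod 841), i.e. 378⁻¹ ≡ 465.
Then x ≡ 465·677 ≡ 271 (mod 841); the smallest non-negative solution is x = 271.

271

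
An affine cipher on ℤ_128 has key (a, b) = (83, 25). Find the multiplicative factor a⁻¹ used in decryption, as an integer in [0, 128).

91

gcd(128, 83) by repeated division:
128 = 1·83 + 45
83 = 1·45 + 38
45 = 1·38 + 7
38 = 5·7 + 3
7 = 2·3 + 1
3 = 3·1 + 0
gcd = 1, so the inverse exists. Back-substitute:
1 = 7 − 2·3
1 = −2·38 + 11·7
1 = 11·45 − 13·38
1 = −13·83 + 24·45
1 = 24·128 − 37·83
Thus 83·(-37) ≡ 1 (mod 128); reducing, -37 mod 128 = 91.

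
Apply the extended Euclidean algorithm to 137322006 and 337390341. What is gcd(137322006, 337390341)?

3

Repeated division:
337390341 = 2·137322006 + 62746329
137322006 = 2·62746329 + 11829348
62746329 = 5·11829348 + 3599589
11829348 = 3·3599589 + 1030581
3599589 = 3·1030581 + 507846
1030581 = 2·507846 + 14889
507846 = 34·14889 + 1620
14889 = 9·1620 + 309
1620 = 5·309 + 75
309 = 4·75 + 9
75 = 8·9 + 3
9 = 3·3 + 0
gcd(137322006, 337390341) = 3.
Working backward:
3 = 75 − 8·9
3 = −8·309 + 33·75
3 = 33·1620 − 173·309
3 = −173·14889 + 1590·1620
3 = 1590·507846 − 54233·14889
3 = −54233·1030581 + 110056·507846
3 = 110056·3599589 − 384401·1030581
3 = −384401·11829348 + 1263259·3599589
3 = 1263259·62746329 − 6700696·11829348
3 = −6700696·137322006 + 14664651·62746329
3 = 14664651·337390341 − 36029998·137322006
So 3 = (14664651)·337390341 + (-36029998)·137322006.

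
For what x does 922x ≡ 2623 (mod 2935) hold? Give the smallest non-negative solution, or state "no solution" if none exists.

First find gcd(922, 2935):
2935 = 3*922 + 169
922 = 5*169 + 77
169 = 2*77 + 15
77 = 5*15 + 2
15 = 7*2 + 1
2 = 2*1 + 0
gcd = 1, so a unique solution mod 2935 exists.
Back-substitute for the Bézout coefficients:
1 = 15 − 7·2
1 = −7·77 + 36·15
1 = 36·169 − 79·77
1 = −79·922 + 431·169
1 = 431·2935 − 1372·922
So 922·(-1372) ≡ 1 (mod 2935), giving 922⁻¹ ≡ 1563.
x ≡ 922⁻¹·2623 ≡ 1563·2623 ≡ 2489 (mod 2935).

2489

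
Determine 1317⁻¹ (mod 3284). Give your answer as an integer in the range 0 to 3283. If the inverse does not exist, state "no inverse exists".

773

Apply the Euclidean algorithm to 3284 and 1317:
3284 = 2×1317 + 650
1317 = 2×650 + 17
650 = 38×17 + 4
17 = 4×4 + 1
4 = 4×1 + 0
Since gcd(1317, 3284) = 1, back-substitute to write 1 as a combination:
1 = 17 − 4·4
1 = −4·650 + 153·17
1 = 153·1317 − 310·650
1 = −310·3284 + 773·1317
So 1317·773 ≡ 1 (mod 3284).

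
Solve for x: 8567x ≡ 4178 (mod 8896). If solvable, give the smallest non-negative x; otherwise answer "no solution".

First find gcd(8567, 8896):
8896 = 1×8567 + 329
8567 = 26×329 + 13
329 = 25×13 + 4
13 = 3×4 + 1
4 = 4×1 + 0
gcd = 1, so a unique solution mod 8896 exists.
Back-substitute for the Bézout coefficients:
1 = 13 − 3·4
1 = −3·329 + 76·13
1 = 76·8567 − 1979·329
1 = −1979·8896 + 2055·8567
So 8567·(2055) ≡ 1 (mod 8896), giving 8567⁻¹ ≡ 2055.
x ≡ 8567⁻¹·4178 ≡ 2055·4178 ≡ 1150 (mod 8896).

1150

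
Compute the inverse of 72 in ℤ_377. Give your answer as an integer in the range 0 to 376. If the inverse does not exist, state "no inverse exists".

288

Apply the Euclidean algorithm to 377 and 72:
377 = 5×72 + 17
72 = 4×17 + 4
17 = 4×4 + 1
4 = 4×1 + 0
gcd = 1, so the inverse exists. Back-substitute:
1 = 17 − 4·4
1 = −4·72 + 17·17
1 = 17·377 − 89·72
Thus 72·(-89) ≡ 1 (mod 377); reducing, -89 mod 377 = 288.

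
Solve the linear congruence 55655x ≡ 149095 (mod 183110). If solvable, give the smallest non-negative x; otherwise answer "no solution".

First find gcd(55655, 183110):
183110 = 3*55655 + 16145
55655 = 3*16145 + 7220
16145 = 2*7220 + 1705
7220 = 4*1705 + 400
1705 = 4*400 + 105
400 = 3*105 + 85
105 = 1*85 + 20
85 = 4*20 + 5
20 = 4*5 + 0
gcd = 5 and 5 | 149095, so solutions exist. Divide through by 5: 11131x ≡ 29819 (mod 36622).
Now find 11131⁻¹ mod 36622:
36622 = 3*11131 + 3229
11131 = 3*3229 + 1444
3229 = 2*1444 + 341
1444 = 4*341 + 80
341 = 4*80 + 21
80 = 3*21 + 17
21 = 1*17 + 4
17 = 4*4 + 1
4 = 4*1 + 0
Back-substitute:
1 = 17 − 4·4
1 = −4·21 + 5·17
1 = 5·80 − 19·21
1 = −19·341 + 81·80
1 = 81·1444 − 343·341
1 = −343·3229 + 767·1444
1 = 767·11131 − 2644·3229
1 = −2644·36622 + 8699·11131
So 11131⁻¹ ≡ 8699 (mod 36622).
Then x ≡ 8699·29819 ≡ 1855 (mod 36622); the smallest non-negative solution is x = 1855.

1855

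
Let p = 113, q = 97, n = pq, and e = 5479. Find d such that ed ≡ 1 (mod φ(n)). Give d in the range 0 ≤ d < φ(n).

φ(n) = (p−1)(q−1) = 112·96 = 10752.
Need d with 5479·d ≡ 1 (mod 10752). Apply the extended Euclidean algorithm:
10752 = 1×5479 + 5273
5479 = 1×5273 + 206
5273 = 25×206 + 123
206 = 1×123 + 83
123 = 1×83 + 40
83 = 2×40 + 3
40 = 13×3 + 1
3 = 3×1 + 0
Back-substitute:
1 = 40 − 13·3
1 = −13·83 + 27·40
1 = 27·123 − 40·83
1 = −40·206 + 67·123
1 = 67·5273 − 1715·206
1 = −1715·5479 + 1782·5273
1 = 1782·10752 − 3497·5479
So 5479·(-3497) ≡ 1 (mod 10752), hence d ≡ -3497 ≡ 7255 (mod 10752).

7255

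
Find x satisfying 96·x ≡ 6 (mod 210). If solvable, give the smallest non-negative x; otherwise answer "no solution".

First find gcd(96, 210):
210 = 2*96 + 18
96 = 5*18 + 6
18 = 3*6 + 0
gcd = 6 and 6 | 6, so solutions exist. Divide through by 6: 16x ≡ 1 (mod 35).
Now find 16⁻¹ mod 35:
35 = 2·16 + 3
16 = 5·3 + 1
3 = 3·1 + 0
Back-substitute:
1 = 16 − 5·3
1 = −5·35 + 11·16
So 16⁻¹ ≡ 11 (mod 35).
Then x ≡ 11·1 ≡ 11 (mod 35); the smallest non-negative solution is x = 11.

11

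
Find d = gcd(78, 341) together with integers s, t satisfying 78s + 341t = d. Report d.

1

Repeated division:
341 = 4·78 + 29
78 = 2·29 + 20
29 = 1·20 + 9
20 = 2·9 + 2
9 = 4·2 + 1
2 = 2·1 + 0
gcd(78, 341) = 1.
Express as a combination:
1 = 9 − 4·2
1 = −4·20 + 9·9
1 = 9·29 − 13·20
1 = −13·78 + 35·29
1 = 35·341 − 153·78
So 1 = (35)·341 + (-153)·78.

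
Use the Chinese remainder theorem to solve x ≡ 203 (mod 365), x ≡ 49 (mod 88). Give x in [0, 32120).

8233

Write x = 203 + 365·k. Then 365·k ≡ 49 − 203 ≡ 22 (mod 88).
Need 365⁻¹ mod 88. Extended Euclid on (88, 13):
88 = 6*13 + 10
13 = 1*10 + 3
10 = 3*3 + 1
3 = 3*1 + 0
Back-substitute:
1 = 10 − 3·3
1 = −3·13 + 4·10
1 = 4·88 − 27·13
365⁻¹ ≡ 61 (mod 88), so k ≡ 61·22 ≡ 22 (mod 88).
x = 203 + 365·22 = 8233.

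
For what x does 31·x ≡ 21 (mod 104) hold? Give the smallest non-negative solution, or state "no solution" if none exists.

51

First find gcd(31, 104):
104 = 3*31 + 11
31 = 2*11 + 9
11 = 1*9 + 2
9 = 4*2 + 1
2 = 2*1 + 0
gcd = 1, so a unique solution mod 104 exists.
Back-substitute for the Bézout coefficients:
1 = 9 − 4·2
1 = −4·11 + 5·9
1 = 5·31 − 14·11
1 = −14·104 + 47·31
So 31·(47) ≡ 1 (mod 104), giving 31⁻¹ ≡ 47.
x ≡ 31⁻¹·21 ≡ 47·21 ≡ 51 (mod 104).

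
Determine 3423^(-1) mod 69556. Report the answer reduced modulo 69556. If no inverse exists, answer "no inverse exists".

30399

gcd(69556, 3423) by repeated division:
69556 = 20*3423 + 1096
3423 = 3*1096 + 135
1096 = 8*135 + 16
135 = 8*16 + 7
16 = 2*7 + 2
7 = 3*2 + 1
2 = 2*1 + 0
gcd = 1, so the inverse exists. Back-substitute:
1 = 7 − 3·2
1 = −3·16 + 7·7
1 = 7·135 − 59·16
1 = −59·1096 + 479·135
1 = 479·3423 − 1496·1096
1 = −1496·69556 + 30399·3423
So 3423·30399 ≡ 1 (mod 69556).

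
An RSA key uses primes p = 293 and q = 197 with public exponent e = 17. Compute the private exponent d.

φ(n) = (p−1)(q−1) = 292·196 = 57232.
Need d with 17·d ≡ 1 (mod 57232). Apply the extended Euclidean algorithm:
57232 = 3366*17 + 10
17 = 1*10 + 7
10 = 1*7 + 3
7 = 2*3 + 1
3 = 3*1 + 0
Back-substitute:
1 = 7 − 2·3
1 = −2·10 + 3·7
1 = 3·17 − 5·10
1 = −5·57232 + 16833·17
So 17·16833 ≡ 1 (mod 57232), hence d = 16833.

16833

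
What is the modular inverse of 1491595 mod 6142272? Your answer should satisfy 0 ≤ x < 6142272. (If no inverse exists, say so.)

Extended Euclidean algorithm:
6142272 = 4·1491595 + 175892
1491595 = 8·175892 + 84459
175892 = 2·84459 + 6974
84459 = 12·6974 + 771
6974 = 9·771 + 35
771 = 22·35 + 1
35 = 35·1 + 0
The gcd is 1. Working backward:
1 = 771 − 22·35
1 = −22·6974 + 199·771
1 = 199·84459 − 2410·6974
1 = −2410·175892 + 5019·84459
1 = 5019·1491595 − 42562·175892
1 = −42562·6142272 + 175267·1491595
So 1491595·175267 ≡ 1 (mod 6142272).

175267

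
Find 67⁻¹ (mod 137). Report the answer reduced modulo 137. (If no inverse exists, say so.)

Run Euclid on (137, 67):
137 = 2*67 + 3
67 = 22*3 + 1
3 = 3*1 + 0
Since gcd(67, 137) = 1, back-substitute to write 1 as a combination:
1 = 67 − 22·3
1 = −22·137 + 45·67
So 67·45 ≡ 1 (mod 137).

45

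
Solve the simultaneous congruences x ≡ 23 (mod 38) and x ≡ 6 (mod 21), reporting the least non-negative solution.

Write x = 23 + 38·k. Then 38·k ≡ 6 − 23 ≡ 4 (mod 21).
Need 38⁻¹ mod 21. Extended Euclid on (21, 17):
21 = 1*17 + 4
17 = 4*4 + 1
4 = 4*1 + 0
Back-substitute:
1 = 17 − 4·4
1 = −4·21 + 5·17
38⁻¹ ≡ 5 (mod 21), so k ≡ 5·4 ≡ 20 (mod 21).
x = 23 + 38·20 = 783.

783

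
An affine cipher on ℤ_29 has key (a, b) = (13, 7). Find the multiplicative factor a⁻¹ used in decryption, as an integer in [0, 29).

Run Euclid on (29, 13):
29 = 2*13 + 3
13 = 4*3 + 1
3 = 3*1 + 0
The gcd is 1. Working backward:
1 = 13 − 4·3
1 = −4·29 + 9·13
So 13·9 ≡ 1 (mod 29).

9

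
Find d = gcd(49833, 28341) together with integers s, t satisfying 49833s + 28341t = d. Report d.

Apply Euclid's algorithm to 49833 and 28341:
49833 = 1*28341 + 21492
28341 = 1*21492 + 6849
21492 = 3*6849 + 945
6849 = 7*945 + 234
945 = 4*234 + 9
234 = 26*9 + 0
gcd(49833, 28341) = 9.
Back-substituting:
9 = 945 − 4·234
9 = −4·6849 + 29·945
9 = 29·21492 − 91·6849
9 = −91·28341 + 120·21492
9 = 120·49833 − 211·28341
So 9 = (120)·49833 + (-211)·28341.

9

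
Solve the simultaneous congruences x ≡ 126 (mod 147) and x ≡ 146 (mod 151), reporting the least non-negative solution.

Write x = 126 + 147·k. Then 147·k ≡ 146 − 126 ≡ 20 (mod 151).
Need 147⁻¹ mod 151. Extended Euclid on (151, 147):
151 = 1·147 + 4
147 = 36·4 + 3
4 = 1·3 + 1
3 = 3·1 + 0
Back-substitute:
1 = 4 − 3
1 = −147 + 37·4
1 = 37·151 − 38·147
147⁻¹ ≡ 113 (mod 151), so k ≡ 113·20 ≡ 146 (mod 151).
x = 126 + 147·146 = 21588.

21588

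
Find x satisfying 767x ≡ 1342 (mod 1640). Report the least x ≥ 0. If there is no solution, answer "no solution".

First find gcd(767, 1640):
1640 = 2*767 + 106
767 = 7*106 + 25
106 = 4*25 + 6
25 = 4*6 + 1
6 = 6*1 + 0
gcd = 1, so a unique solution mod 1640 exists.
Back-substitute for the Bézout coefficients:
1 = 25 − 4·6
1 = −4·106 + 17·25
1 = 17·767 − 123·106
1 = −123·1640 + 263·767
So 767·(263) ≡ 1 (mod 1640), giving 767⁻¹ ≡ 263.
x ≡ 767⁻¹·1342 ≡ 263·1342 ≡ 346 (mod 1640).

346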